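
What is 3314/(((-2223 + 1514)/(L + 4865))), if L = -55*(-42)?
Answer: -23777950/709 ≈ -33537.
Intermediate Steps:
L = 2310
3314/(((-2223 + 1514)/(L + 4865))) = 3314/(((-2223 + 1514)/(2310 + 4865))) = 3314/((-709/7175)) = 3314/((-709*1/7175)) = 3314/(-709/7175) = 3314*(-7175/709) = -23777950/709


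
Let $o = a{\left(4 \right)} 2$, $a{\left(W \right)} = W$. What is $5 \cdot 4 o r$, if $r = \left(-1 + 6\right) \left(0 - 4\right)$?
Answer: $-3200$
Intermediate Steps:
$r = -20$ ($r = 5 \left(-4\right) = -20$)
$o = 8$ ($o = 4 \cdot 2 = 8$)
$5 \cdot 4 o r = 5 \cdot 4 \cdot 8 \left(-20\right) = 20 \cdot 8 \left(-20\right) = 160 \left(-20\right) = -3200$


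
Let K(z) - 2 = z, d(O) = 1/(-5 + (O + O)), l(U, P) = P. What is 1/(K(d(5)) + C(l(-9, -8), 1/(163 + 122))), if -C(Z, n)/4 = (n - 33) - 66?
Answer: 285/113483 ≈ 0.0025114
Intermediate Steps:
d(O) = 1/(-5 + 2*O)
K(z) = 2 + z
C(Z, n) = 396 - 4*n (C(Z, n) = -4*((n - 33) - 66) = -4*((-33 + n) - 66) = -4*(-99 + n) = 396 - 4*n)
1/(K(d(5)) + C(l(-9, -8), 1/(163 + 122))) = 1/((2 + 1/(-5 + 2*5)) + (396 - 4/(163 + 122))) = 1/((2 + 1/(-5 + 10)) + (396 - 4/285)) = 1/((2 + 1/5) + (396 - 4*1/285)) = 1/((2 + ⅕) + (396 - 4/285)) = 1/(11/5 + 112856/285) = 1/(113483/285) = 285/113483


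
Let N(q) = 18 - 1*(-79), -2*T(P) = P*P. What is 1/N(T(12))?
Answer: 1/97 ≈ 0.010309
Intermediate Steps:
T(P) = -P²/2 (T(P) = -P*P/2 = -P²/2)
N(q) = 97 (N(q) = 18 + 79 = 97)
1/N(T(12)) = 1/97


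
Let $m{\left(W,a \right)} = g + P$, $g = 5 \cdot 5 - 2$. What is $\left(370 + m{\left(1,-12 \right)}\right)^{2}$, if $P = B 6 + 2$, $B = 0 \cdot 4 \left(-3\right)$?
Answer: $156025$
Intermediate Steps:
$B = 0$ ($B = 0 \left(-3\right) = 0$)
$P = 2$ ($P = 0 \cdot 6 + 2 = 0 + 2 = 2$)
$g = 23$ ($g = 25 - 2 = 23$)
$m{\left(W,a \right)} = 25$ ($m{\left(W,a \right)} = 23 + 2 = 25$)
$\left(370 + m{\left(1,-12 \right)}\right)^{2} = \left(370 + 25\right)^{2} = 395^{2} = 156025$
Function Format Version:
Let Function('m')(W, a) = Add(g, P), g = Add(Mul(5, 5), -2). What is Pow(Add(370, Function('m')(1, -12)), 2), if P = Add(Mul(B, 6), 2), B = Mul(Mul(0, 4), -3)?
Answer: 156025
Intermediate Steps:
B = 0 (B = Mul(0, -3) = 0)
P = 2 (P = Add(Mul(0, 6), 2) = Add(0, 2) = 2)
g = 23 (g = Add(25, -2) = 23)
Function('m')(W, a) = 25 (Function('m')(W, a) = Add(23, 2) = 25)
Pow(Add(370, Function('m')(1, -12)), 2) = Pow(Add(370, 25), 2) = Pow(395, 2) = 156025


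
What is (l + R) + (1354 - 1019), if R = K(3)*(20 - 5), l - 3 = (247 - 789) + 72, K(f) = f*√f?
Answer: -132 + 45*√3 ≈ -54.058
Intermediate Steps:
K(f) = f^(3/2)
l = -467 (l = 3 + ((247 - 789) + 72) = 3 + (-542 + 72) = 3 - 470 = -467)
R = 45*√3 (R = 3^(3/2)*(20 - 5) = (3*√3)*15 = 45*√3 ≈ 77.942)
(l + R) + (1354 - 1019) = (-467 + 45*√3) + (1354 - 1019) = (-467 + 45*√3) + 335 = -132 + 45*√3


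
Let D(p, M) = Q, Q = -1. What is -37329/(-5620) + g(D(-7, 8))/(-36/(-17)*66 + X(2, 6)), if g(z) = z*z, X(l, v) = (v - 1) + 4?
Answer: 336301/50580 ≈ 6.6489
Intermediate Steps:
D(p, M) = -1
X(l, v) = 3 + v (X(l, v) = (-1 + v) + 4 = 3 + v)
g(z) = z**2
-37329/(-5620) + g(D(-7, 8))/(-36/(-17)*66 + X(2, 6)) = -37329/(-5620) + (-1)**2/(-36/(-17)*66 + (3 + 6)) = -37329*(-1/5620) + 1/(-36*(-1/17)*66 + 9) = 37329/5620 + 1/((36/17)*66 + 9) = 37329/5620 + 1/(2376/17 + 9) = 37329/5620 + 1/(2529/17) = 37329/5620 + 1*(17/2529) = 37329/5620 + 17/2529 = 336301/50580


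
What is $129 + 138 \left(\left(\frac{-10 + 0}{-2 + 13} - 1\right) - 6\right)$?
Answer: $- \frac{10587}{11} \approx -962.45$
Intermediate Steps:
$129 + 138 \left(\left(\frac{-10 + 0}{-2 + 13} - 1\right) - 6\right) = 129 + 138 \left(\left(- \frac{10}{11} - 1\right) - 6\right) = 129 + 138 \left(- \frac{21}{11} - 6\right) = 129 + 138 \left(- \frac{87}{11}\right) = 129 - \frac{12006}{11} = - \frac{10587}{11}$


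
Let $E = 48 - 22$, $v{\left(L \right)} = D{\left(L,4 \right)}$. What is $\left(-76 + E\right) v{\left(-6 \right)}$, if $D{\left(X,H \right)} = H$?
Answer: $-200$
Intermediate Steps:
$v{\left(L \right)} = 4$
$E = 26$
$\left(-76 + E\right) v{\left(-6 \right)} = \left(-76 + 26\right) 4 = \left(-50\right) 4 = -200$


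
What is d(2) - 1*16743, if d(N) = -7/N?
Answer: -33493/2 ≈ -16747.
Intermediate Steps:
d(2) - 1*16743 = -7/2 - 1*16743 = -7*½ - 16743 = -7/2 - 16743 = -33493/2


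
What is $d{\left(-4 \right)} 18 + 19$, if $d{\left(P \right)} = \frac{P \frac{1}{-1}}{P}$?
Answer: $1$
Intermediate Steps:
$d{\left(P \right)} = -1$ ($d{\left(P \right)} = \frac{P \left(-1\right)}{P} = \frac{\left(-1\right) P}{P} = -1$)
$d{\left(-4 \right)} 18 + 19 = \left(-1\right) 18 + 19 = -18 + 19 = 1$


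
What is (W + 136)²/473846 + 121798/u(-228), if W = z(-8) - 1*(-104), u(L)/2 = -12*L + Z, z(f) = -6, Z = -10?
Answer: 14503006205/645852098 ≈ 22.456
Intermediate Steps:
u(L) = -20 - 24*L (u(L) = 2*(-12*L - 10) = 2*(-10 - 12*L) = -20 - 24*L)
W = 98 (W = -6 - 1*(-104) = -6 + 104 = 98)
(W + 136)²/473846 + 121798/u(-228) = (98 + 136)²/473846 + 121798/(-20 - 24*(-228)) = 234²*(1/473846) + 121798/(-20 + 5472) = 54756*(1/473846) + 121798/5452 = 27378/236923 + 121798*(1/5452) = 27378/236923 + 60899/2726 = 14503006205/645852098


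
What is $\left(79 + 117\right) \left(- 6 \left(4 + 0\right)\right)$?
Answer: $-4704$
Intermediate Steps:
$\left(79 + 117\right) \left(- 6 \left(4 + 0\right)\right) = 196 \left(\left(-6\right) 4\right) = 196 \left(-24\right) = -4704$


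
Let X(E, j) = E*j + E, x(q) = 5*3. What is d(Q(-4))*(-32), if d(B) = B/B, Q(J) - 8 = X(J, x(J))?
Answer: -32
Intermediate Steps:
x(q) = 15
X(E, j) = E + E*j
Q(J) = 8 + 16*J (Q(J) = 8 + J*(1 + 15) = 8 + J*16 = 8 + 16*J)
d(B) = 1
d(Q(-4))*(-32) = 1*(-32) = -32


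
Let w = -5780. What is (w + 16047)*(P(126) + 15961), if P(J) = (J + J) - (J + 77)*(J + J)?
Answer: -358759781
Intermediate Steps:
P(J) = 2*J - 2*J*(77 + J) (P(J) = 2*J - (77 + J)*2*J = 2*J - 2*J*(77 + J))
(w + 16047)*(P(126) + 15961) = (-5780 + 16047)*(-2*126*(76 + 126) + 15961) = 10267*(-2*126*202 + 15961) = 10267*(-50904 + 15961) = 10267*(-34943) = -358759781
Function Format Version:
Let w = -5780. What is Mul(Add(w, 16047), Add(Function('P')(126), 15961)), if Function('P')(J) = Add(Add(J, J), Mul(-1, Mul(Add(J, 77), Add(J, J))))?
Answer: -358759781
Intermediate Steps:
Function('P')(J) = Add(Mul(2, J), Mul(-2, J, Add(77, J))) (Function('P')(J) = Add(Mul(2, J), Mul(-1, Mul(Add(77, J), Mul(2, J)))) = Add(Mul(2, J), Mul(-1, Mul(2, J, Add(77, J)))) = Add(Mul(2, J), Mul(-2, J, Add(77, J))))
Mul(Add(w, 16047), Add(Function('P')(126), 15961)) = Mul(Add(-5780, 16047), Add(Mul(-2, 126, Add(76, 126)), 15961)) = Mul(10267, Add(Mul(-2, 126, 202), 15961)) = Mul(10267, Add(-50904, 15961)) = Mul(10267, -34943) = -358759781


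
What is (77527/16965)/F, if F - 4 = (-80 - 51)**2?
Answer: 77527/291204225 ≈ 0.00026623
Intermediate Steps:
F = 17165 (F = 4 + (-80 - 51)**2 = 4 + (-131)**2 = 4 + 17161 = 17165)
(77527/16965)/F = (77527/16965)/17165 = (77527*(1/16965))*(1/17165) = (77527/16965)*(1/17165) = 77527/291204225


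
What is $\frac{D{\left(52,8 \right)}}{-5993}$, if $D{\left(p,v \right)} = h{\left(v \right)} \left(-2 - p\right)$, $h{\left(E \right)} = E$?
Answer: $\frac{432}{5993} \approx 0.072084$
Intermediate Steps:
$D{\left(p,v \right)} = v \left(-2 - p\right)$
$\frac{D{\left(52,8 \right)}}{-5993} = \frac{\left(-1\right) 8 \left(2 + 52\right)}{-5993} = \left(-1\right) 8 \cdot 54 \left(- \frac{1}{5993}\right) = \left(-432\right) \left(- \frac{1}{5993}\right) = \frac{432}{5993}$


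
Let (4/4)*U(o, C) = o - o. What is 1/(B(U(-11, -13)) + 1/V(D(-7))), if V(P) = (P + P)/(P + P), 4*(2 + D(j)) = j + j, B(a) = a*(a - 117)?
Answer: 1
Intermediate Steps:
U(o, C) = 0 (U(o, C) = o - o = 0)
B(a) = a*(-117 + a)
D(j) = -2 + j/2 (D(j) = -2 + (j + j)/4 = -2 + (2*j)/4 = -2 + j/2)
V(P) = 1 (V(P) = (2*P)/((2*P)) = (2*P)*(1/(2*P)) = 1)
1/(B(U(-11, -13)) + 1/V(D(-7))) = 1/(0*(-117 + 0) + 1/1) = 1/(0*(-117) + 1) = 1/(0 + 1) = 1/1 = 1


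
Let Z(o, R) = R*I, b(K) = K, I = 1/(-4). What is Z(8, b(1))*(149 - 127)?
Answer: -11/2 ≈ -5.5000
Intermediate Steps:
I = -¼ ≈ -0.25000
Z(o, R) = -R/4 (Z(o, R) = R*(-¼) = -R/4)
Z(8, b(1))*(149 - 127) = (-¼*1)*(149 - 127) = -¼*22 = -11/2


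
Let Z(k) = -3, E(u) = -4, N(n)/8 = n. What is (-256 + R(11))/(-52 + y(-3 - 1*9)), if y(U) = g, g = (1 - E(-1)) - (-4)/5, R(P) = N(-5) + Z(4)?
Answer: 1495/231 ≈ 6.4719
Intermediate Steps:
N(n) = 8*n
R(P) = -43 (R(P) = 8*(-5) - 3 = -40 - 3 = -43)
g = 29/5 (g = (1 - 1*(-4)) - (-4)/5 = (1 + 4) - (-4)/5 = 5 - 1*(-4/5) = 5 + 4/5 = 29/5 ≈ 5.8000)
y(U) = 29/5
(-256 + R(11))/(-52 + y(-3 - 1*9)) = (-256 - 43)/(-52 + 29/5) = -299/(-231/5) = -299*(-5/231) = 1495/231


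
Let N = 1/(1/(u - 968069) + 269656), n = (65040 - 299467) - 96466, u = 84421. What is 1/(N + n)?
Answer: -238280985087/78845509997509043 ≈ -3.0221e-6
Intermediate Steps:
n = -330893 (n = -234427 - 96466 = -330893)
N = 883648/238280985087 (N = 1/(1/(84421 - 968069) + 269656) = 1/(1/(-883648) + 269656) = 1/(-1/883648 + 269656) = 1/(238280985087/883648) = 883648/238280985087 ≈ 3.7084e-6)
1/(N + n) = 1/(883648/238280985087 - 330893) = 1/(-78845509997509043/238280985087) = -238280985087/78845509997509043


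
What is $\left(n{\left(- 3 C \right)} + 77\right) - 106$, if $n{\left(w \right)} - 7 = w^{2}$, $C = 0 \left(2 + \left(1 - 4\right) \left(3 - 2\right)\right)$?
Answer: $-22$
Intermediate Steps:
$C = 0$ ($C = 0 \left(2 - 3\right) = 0 \left(-1\right) = 0$)
$n{\left(w \right)} = 7 + w^{2}$
$\left(n{\left(- 3 C \right)} + 77\right) - 106 = \left(\left(7 + \left(\left(-3\right) 0\right)^{2}\right) + 77\right) - 106 = \left(\left(7 + 0^{2}\right) + 77\right) - 106 = \left(\left(7 + 0\right) + 77\right) - 106 = \left(7 + 77\right) - 106 = 84 - 106 = -22$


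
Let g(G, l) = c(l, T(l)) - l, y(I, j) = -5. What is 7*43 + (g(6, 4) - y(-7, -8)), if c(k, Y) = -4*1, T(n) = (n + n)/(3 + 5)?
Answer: 298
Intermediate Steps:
T(n) = n/4 (T(n) = (2*n)/8 = (2*n)*(⅛) = n/4)
c(k, Y) = -4
g(G, l) = -4 - l
7*43 + (g(6, 4) - y(-7, -8)) = 7*43 + ((-4 - 1*4) - 1*(-5)) = 301 + ((-4 - 4) + 5) = 301 + (-8 + 5) = 301 - 3 = 298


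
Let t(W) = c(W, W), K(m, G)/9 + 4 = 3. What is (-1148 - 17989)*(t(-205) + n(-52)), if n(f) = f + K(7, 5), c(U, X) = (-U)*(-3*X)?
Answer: -2411529918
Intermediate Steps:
K(m, G) = -9 (K(m, G) = -36 + 9*3 = -36 + 27 = -9)
c(U, X) = 3*U*X
t(W) = 3*W² (t(W) = 3*W*W = 3*W²)
n(f) = -9 + f (n(f) = f - 9 = -9 + f)
(-1148 - 17989)*(t(-205) + n(-52)) = (-1148 - 17989)*(3*(-205)² + (-9 - 52)) = -19137*(3*42025 - 61) = -19137*(126075 - 61) = -19137*126014 = -2411529918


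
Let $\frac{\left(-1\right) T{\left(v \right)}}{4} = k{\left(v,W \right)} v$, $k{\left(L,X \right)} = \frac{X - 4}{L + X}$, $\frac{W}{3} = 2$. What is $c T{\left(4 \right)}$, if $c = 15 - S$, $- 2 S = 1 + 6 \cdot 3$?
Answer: $- \frac{392}{5} \approx -78.4$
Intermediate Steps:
$W = 6$ ($W = 3 \cdot 2 = 6$)
$S = - \frac{19}{2}$ ($S = - \frac{1 + 6 \cdot 3}{2} = - \frac{1 + 18}{2} = \left(- \frac{1}{2}\right) 19 = - \frac{19}{2} \approx -9.5$)
$k{\left(L,X \right)} = \frac{-4 + X}{L + X}$
$T{\left(v \right)} = - \frac{8 v}{6 + v}$ ($T{\left(v \right)} = - 4 \frac{-4 + 6}{v + 6} v = - 4 \frac{1}{6 + v} 2 v = - 4 \frac{2}{6 + v} v = - 4 \frac{2 v}{6 + v} = - \frac{8 v}{6 + v}$)
$c = \frac{49}{2}$ ($c = 15 - - \frac{19}{2} = 15 + \frac{19}{2} = \frac{49}{2} \approx 24.5$)
$c T{\left(4 \right)} = \frac{49 \left(\left(-8\right) 4 \frac{1}{6 + 4}\right)}{2} = \frac{49 \left(\left(-8\right) 4 \cdot \frac{1}{10}\right)}{2} = \frac{49}{2} \left(- \frac{16}{5}\right) = - \frac{392}{5}$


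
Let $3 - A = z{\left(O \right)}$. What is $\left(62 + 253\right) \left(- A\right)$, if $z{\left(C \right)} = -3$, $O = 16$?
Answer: $-1890$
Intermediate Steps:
$A = 6$ ($A = 3 - -3 = 3 + 3 = 6$)
$\left(62 + 253\right) \left(- A\right) = \left(62 + 253\right) \left(\left(-1\right) 6\right) = 315 \left(-6\right) = -1890$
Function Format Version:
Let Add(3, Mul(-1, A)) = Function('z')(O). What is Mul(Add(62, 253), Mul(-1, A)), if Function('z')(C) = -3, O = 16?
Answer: -1890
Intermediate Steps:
A = 6 (A = Add(3, Mul(-1, -3)) = Add(3, 3) = 6)
Mul(Add(62, 253), Mul(-1, A)) = Mul(Add(62, 253), Mul(-1, 6)) = Mul(315, -6) = -1890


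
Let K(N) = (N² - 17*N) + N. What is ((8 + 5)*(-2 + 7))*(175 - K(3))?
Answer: 13910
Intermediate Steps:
K(N) = N² - 16*N
((8 + 5)*(-2 + 7))*(175 - K(3)) = ((8 + 5)*(-2 + 7))*(175 - 3*(-16 + 3)) = (13*5)*(175 - 3*(-13)) = 65*(175 - 1*(-39)) = 65*(175 + 39) = 65*214 = 13910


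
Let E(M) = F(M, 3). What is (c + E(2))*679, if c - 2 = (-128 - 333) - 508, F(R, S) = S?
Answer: -654556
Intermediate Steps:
c = -967 (c = 2 + ((-128 - 333) - 508) = 2 + (-461 - 508) = 2 - 969 = -967)
E(M) = 3
(c + E(2))*679 = (-967 + 3)*679 = -964*679 = -654556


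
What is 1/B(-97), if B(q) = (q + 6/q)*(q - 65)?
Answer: 97/1525230 ≈ 6.3597e-5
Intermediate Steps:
B(q) = (-65 + q)*(q + 6/q) (B(q) = (q + 6/q)*(-65 + q) = (-65 + q)*(q + 6/q))
1/B(-97) = 1/(6 + (-97)² - 390/(-97) - 65*(-97)) = 1/(6 + 9409 - 390*(-1/97) + 6305) = 1/(6 + 9409 + 390/97 + 6305) = 1/(1525230/97) = 97/1525230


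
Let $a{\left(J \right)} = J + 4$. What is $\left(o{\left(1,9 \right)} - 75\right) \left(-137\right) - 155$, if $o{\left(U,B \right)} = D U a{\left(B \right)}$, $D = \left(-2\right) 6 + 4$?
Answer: $24368$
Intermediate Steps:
$a{\left(J \right)} = 4 + J$
$D = -8$ ($D = -12 + 4 = -8$)
$o{\left(U,B \right)} = - 8 U \left(4 + B\right)$
$\left(o{\left(1,9 \right)} - 75\right) \left(-137\right) - 155 = \left(\left(-8\right) 1 \left(4 + 9\right) - 75\right) \left(-137\right) - 155 = \left(\left(-8\right) 1 \cdot 13 - 75\right) \left(-137\right) - 155 = \left(-104 - 75\right) \left(-137\right) - 155 = \left(-179\right) \left(-137\right) - 155 = 24523 - 155 = 24368$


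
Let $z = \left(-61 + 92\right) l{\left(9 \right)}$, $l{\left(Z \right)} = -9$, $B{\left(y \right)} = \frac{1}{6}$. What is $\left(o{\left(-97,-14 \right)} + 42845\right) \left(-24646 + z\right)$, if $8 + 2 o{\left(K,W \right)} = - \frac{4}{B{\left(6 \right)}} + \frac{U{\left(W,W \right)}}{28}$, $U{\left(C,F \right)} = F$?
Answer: $- \frac{4270026375}{4} \approx -1.0675 \cdot 10^{9}$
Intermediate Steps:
$B{\left(y \right)} = \frac{1}{6}$
$o{\left(K,W \right)} = -16 + \frac{W}{56}$ ($o{\left(K,W \right)} = -4 + \frac{- 4 \frac{1}{\frac{1}{6}} + \frac{W}{28}}{2} = -4 + \frac{\left(-4\right) 6 + W \frac{1}{28}}{2} = -4 + \frac{-24 + \frac{W}{28}}{2} = -4 + \left(-12 + \frac{W}{56}\right) = -16 + \frac{W}{56}$)
$z = -279$ ($z = \left(-61 + 92\right) \left(-9\right) = 31 \left(-9\right) = -279$)
$\left(o{\left(-97,-14 \right)} + 42845\right) \left(-24646 + z\right) = \left(\left(-16 + \frac{1}{56} \left(-14\right)\right) + 42845\right) \left(-24646 - 279\right) = \left(\left(-16 - \frac{1}{4}\right) + 42845\right) \left(-24925\right) = \left(- \frac{65}{4} + 42845\right) \left(-24925\right) = \frac{171315}{4} \left(-24925\right) = - \frac{4270026375}{4}$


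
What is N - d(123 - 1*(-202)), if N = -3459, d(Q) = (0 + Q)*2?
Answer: -4109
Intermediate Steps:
d(Q) = 2*Q (d(Q) = Q*2 = 2*Q)
N - d(123 - 1*(-202)) = -3459 - 2*(123 - 1*(-202)) = -3459 - 2*(123 + 202) = -3459 - 2*325 = -3459 - 1*650 = -3459 - 650 = -4109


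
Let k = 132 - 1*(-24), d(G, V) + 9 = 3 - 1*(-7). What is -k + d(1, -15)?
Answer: -155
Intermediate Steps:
d(G, V) = 1 (d(G, V) = -9 + (3 - 1*(-7)) = -9 + (3 + 7) = -9 + 10 = 1)
k = 156 (k = 132 + 24 = 156)
-k + d(1, -15) = -1*156 + 1 = -156 + 1 = -155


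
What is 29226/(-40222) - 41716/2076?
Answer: -217321766/10437609 ≈ -20.821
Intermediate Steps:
29226/(-40222) - 41716/2076 = 29226*(-1/40222) - 41716*1/2076 = -14613/20111 - 10429/519 = -217321766/10437609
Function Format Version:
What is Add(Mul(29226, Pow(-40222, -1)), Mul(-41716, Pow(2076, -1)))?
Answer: Rational(-217321766, 10437609) ≈ -20.821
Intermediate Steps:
Add(Mul(29226, Pow(-40222, -1)), Mul(-41716, Pow(2076, -1))) = Add(Mul(29226, Rational(-1, 40222)), Mul(-41716, Rational(1, 2076))) = Add(Rational(-14613, 20111), Rational(-10429, 519)) = Rational(-217321766, 10437609)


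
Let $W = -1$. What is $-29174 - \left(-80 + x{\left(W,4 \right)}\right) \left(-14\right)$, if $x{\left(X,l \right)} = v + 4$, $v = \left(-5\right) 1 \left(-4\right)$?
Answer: $-29958$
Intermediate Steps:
$v = 20$ ($v = \left(-5\right) \left(-4\right) = 20$)
$x{\left(X,l \right)} = 24$ ($x{\left(X,l \right)} = 20 + 4 = 24$)
$-29174 - \left(-80 + x{\left(W,4 \right)}\right) \left(-14\right) = -29174 - \left(-80 + 24\right) \left(-14\right) = -29174 - \left(-56\right) \left(-14\right) = -29174 - 784 = -29958$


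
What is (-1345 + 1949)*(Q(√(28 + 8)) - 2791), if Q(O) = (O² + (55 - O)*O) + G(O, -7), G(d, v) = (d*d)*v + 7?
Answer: -1634424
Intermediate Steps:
G(d, v) = 7 + v*d² (G(d, v) = d²*v + 7 = v*d² + 7 = 7 + v*d²)
Q(O) = 7 - 6*O² + O*(55 - O) (Q(O) = (O² + (55 - O)*O) + (7 - 7*O²) = (O² + O*(55 - O)) + (7 - 7*O²) = 7 - 6*O² + O*(55 - O))
(-1345 + 1949)*(Q(√(28 + 8)) - 2791) = (-1345 + 1949)*((7 - 7*(√(28 + 8))² + 55*√(28 + 8)) - 2791) = 604*((7 - 7*(√36)² + 55*√36) - 2791) = 604*((7 - 7*6² + 55*6) - 2791) = 604*((7 - 7*36 + 330) - 2791) = 604*((7 - 252 + 330) - 2791) = 604*(85 - 2791) = 604*(-2706) = -1634424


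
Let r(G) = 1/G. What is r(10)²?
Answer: 1/100 ≈ 0.010000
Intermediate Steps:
r(10)² = (1/10)² = (⅒)² = 1/100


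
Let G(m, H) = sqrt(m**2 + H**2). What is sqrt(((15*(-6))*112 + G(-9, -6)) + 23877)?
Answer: sqrt(13797 + 3*sqrt(13)) ≈ 117.51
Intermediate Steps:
G(m, H) = sqrt(H**2 + m**2)
sqrt(((15*(-6))*112 + G(-9, -6)) + 23877) = sqrt(((15*(-6))*112 + sqrt((-6)**2 + (-9)**2)) + 23877) = sqrt((-90*112 + sqrt(36 + 81)) + 23877) = sqrt((-10080 + sqrt(117)) + 23877) = sqrt((-10080 + 3*sqrt(13)) + 23877) = sqrt(13797 + 3*sqrt(13))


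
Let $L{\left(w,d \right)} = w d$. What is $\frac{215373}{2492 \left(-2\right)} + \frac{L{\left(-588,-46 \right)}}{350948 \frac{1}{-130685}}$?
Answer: $- \frac{4423216959381}{437281208} \approx -10115.0$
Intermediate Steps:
$L{\left(w,d \right)} = d w$
$\frac{215373}{2492 \left(-2\right)} + \frac{L{\left(-588,-46 \right)}}{350948 \frac{1}{-130685}} = \frac{215373}{2492 \left(-2\right)} + \frac{\left(-46\right) \left(-588\right)}{350948 \frac{1}{-130685}} = \frac{215373}{-4984} + \frac{27048}{350948 \left(- \frac{1}{130685}\right)} = 215373 \left(- \frac{1}{4984}\right) + \frac{27048}{- \frac{350948}{130685}} = - \frac{215373}{4984} + 27048 \left(- \frac{130685}{350948}\right) = - \frac{215373}{4984} - \frac{883691970}{87737} = - \frac{4423216959381}{437281208}$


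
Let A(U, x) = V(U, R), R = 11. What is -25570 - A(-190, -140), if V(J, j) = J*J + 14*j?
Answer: -61824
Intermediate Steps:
V(J, j) = J² + 14*j
A(U, x) = 154 + U² (A(U, x) = U² + 14*11 = U² + 154 = 154 + U²)
-25570 - A(-190, -140) = -25570 - (154 + (-190)²) = -25570 - (154 + 36100) = -25570 - 1*36254 = -25570 - 36254 = -61824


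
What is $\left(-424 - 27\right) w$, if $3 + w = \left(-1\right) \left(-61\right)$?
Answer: $-26158$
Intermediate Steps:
$w = 58$ ($w = -3 - -61 = -3 + 61 = 58$)
$\left(-424 - 27\right) w = \left(-424 - 27\right) 58 = \left(-451\right) 58 = -26158$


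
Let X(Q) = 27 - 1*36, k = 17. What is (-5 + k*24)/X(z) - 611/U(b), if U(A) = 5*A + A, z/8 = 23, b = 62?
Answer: -51805/1116 ≈ -46.420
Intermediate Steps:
z = 184 (z = 8*23 = 184)
U(A) = 6*A
X(Q) = -9 (X(Q) = 27 - 36 = -9)
(-5 + k*24)/X(z) - 611/U(b) = (-5 + 17*24)/(-9) - 611/(6*62) = (-5 + 408)*(-⅑) - 611/372 = 403*(-⅑) - 611*1/372 = -403/9 - 611/372 = -51805/1116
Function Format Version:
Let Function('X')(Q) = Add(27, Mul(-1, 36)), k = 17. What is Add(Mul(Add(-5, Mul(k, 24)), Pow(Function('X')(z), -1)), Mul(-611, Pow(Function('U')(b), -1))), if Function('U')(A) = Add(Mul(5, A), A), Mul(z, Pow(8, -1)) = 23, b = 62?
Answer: Rational(-51805, 1116) ≈ -46.420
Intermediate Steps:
z = 184 (z = Mul(8, 23) = 184)
Function('U')(A) = Mul(6, A)
Function('X')(Q) = -9 (Function('X')(Q) = Add(27, -36) = -9)
Add(Mul(Add(-5, Mul(k, 24)), Pow(Function('X')(z), -1)), Mul(-611, Pow(Function('U')(b), -1))) = Add(Mul(Add(-5, Mul(17, 24)), Pow(-9, -1)), Mul(-611, Pow(Mul(6, 62), -1))) = Add(Mul(Add(-5, 408), Rational(-1, 9)), Mul(-611, Pow(372, -1))) = Add(Mul(403, Rational(-1, 9)), Mul(-611, Rational(1, 372))) = Add(Rational(-403, 9), Rational(-611, 372)) = Rational(-51805, 1116)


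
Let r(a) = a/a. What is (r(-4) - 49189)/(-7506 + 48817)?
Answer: -49188/41311 ≈ -1.1907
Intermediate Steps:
r(a) = 1
(r(-4) - 49189)/(-7506 + 48817) = (1 - 49189)/(-7506 + 48817) = -49188/41311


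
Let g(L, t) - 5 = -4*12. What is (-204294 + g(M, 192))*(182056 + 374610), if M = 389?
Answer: -113747460442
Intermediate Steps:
g(L, t) = -43 (g(L, t) = 5 - 4*12 = 5 - 48 = -43)
(-204294 + g(M, 192))*(182056 + 374610) = (-204294 - 43)*(182056 + 374610) = -204337*556666 = -113747460442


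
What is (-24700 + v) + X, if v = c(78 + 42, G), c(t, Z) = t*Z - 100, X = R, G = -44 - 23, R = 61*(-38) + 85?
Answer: -35073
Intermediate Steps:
R = -2233 (R = -2318 + 85 = -2233)
G = -67
X = -2233
c(t, Z) = -100 + Z*t (c(t, Z) = Z*t - 100 = -100 + Z*t)
v = -8140 (v = -100 - 67*(78 + 42) = -100 - 67*120 = -100 - 8040 = -8140)
(-24700 + v) + X = (-24700 - 8140) - 2233 = -32840 - 2233 = -35073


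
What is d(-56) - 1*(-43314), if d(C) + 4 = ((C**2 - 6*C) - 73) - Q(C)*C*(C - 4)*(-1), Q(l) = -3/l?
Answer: 46889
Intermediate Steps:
d(C) = -65 + C**2 - 9*C (d(C) = -4 + (((C**2 - 6*C) - 73) - (-3/C)*C*(C - 4)*(-1)) = -4 + ((-73 + C**2 - 6*C) - (-3)*(-4 + C)*(-1)) = -4 + ((-73 + C**2 - 6*C) - (-3)*(4 - C)) = -4 + ((-73 + C**2 - 6*C) - (-12 + 3*C)) = -4 + ((-73 + C**2 - 6*C) + (12 - 3*C)) = -4 + (-61 + C**2 - 9*C) = -65 + C**2 - 9*C)
d(-56) - 1*(-43314) = (-65 + (-56)**2 - 9*(-56)) - 1*(-43314) = (-65 + 3136 + 504) + 43314 = 3575 + 43314 = 46889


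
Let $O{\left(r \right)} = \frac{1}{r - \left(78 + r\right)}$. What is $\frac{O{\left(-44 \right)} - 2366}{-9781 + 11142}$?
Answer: $- \frac{184549}{106158} \approx -1.7384$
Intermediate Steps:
$O{\left(r \right)} = - \frac{1}{78}$ ($O{\left(r \right)} = \frac{1}{-78} = - \frac{1}{78}$)
$\frac{O{\left(-44 \right)} - 2366}{-9781 + 11142} = \frac{- \frac{1}{78} - 2366}{-9781 + 11142} = - \frac{184549}{78 \cdot 1361} = \left(- \frac{184549}{78}\right) \frac{1}{1361} = - \frac{184549}{106158}$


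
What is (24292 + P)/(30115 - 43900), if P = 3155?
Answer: -9149/4595 ≈ -1.9911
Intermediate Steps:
(24292 + P)/(30115 - 43900) = (24292 + 3155)/(30115 - 43900) = 27447/(-13785) = 27447*(-1/13785) = -9149/4595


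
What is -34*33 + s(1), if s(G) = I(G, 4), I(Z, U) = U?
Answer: -1118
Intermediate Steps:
s(G) = 4
-34*33 + s(1) = -34*33 + 4 = -1122 + 4 = -1118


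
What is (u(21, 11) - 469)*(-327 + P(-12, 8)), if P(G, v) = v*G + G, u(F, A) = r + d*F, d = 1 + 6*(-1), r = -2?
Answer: 250560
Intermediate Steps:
d = -5 (d = 1 - 6 = -5)
u(F, A) = -2 - 5*F
P(G, v) = G + G*v (P(G, v) = G*v + G = G + G*v)
(u(21, 11) - 469)*(-327 + P(-12, 8)) = ((-2 - 5*21) - 469)*(-327 - 12*(1 + 8)) = ((-2 - 105) - 469)*(-327 - 12*9) = (-107 - 469)*(-327 - 108) = -576*(-435) = 250560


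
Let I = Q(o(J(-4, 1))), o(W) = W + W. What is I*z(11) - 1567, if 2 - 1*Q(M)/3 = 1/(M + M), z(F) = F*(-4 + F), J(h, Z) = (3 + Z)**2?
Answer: -70951/64 ≈ -1108.6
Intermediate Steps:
o(W) = 2*W
Q(M) = 6 - 3/(2*M) (Q(M) = 6 - 3/(M + M) = 6 - 3*1/(2*M) = 6 - 3/(2*M))
I = 381/64 (I = 6 - 3*1/(2*(3 + 1)**2)/2 = 6 - 3/(2*(2*4**2)) = 6 - 3/(2*(2*16)) = 6 - 3/2/32 = 6 - 3/2*1/32 = 6 - 3/64 = 381/64 ≈ 5.9531)
I*z(11) - 1567 = 381*(11*(-4 + 11))/64 - 1567 = 381*(11*7)/64 - 1567 = (381/64)*77 - 1567 = 29337/64 - 1567 = -70951/64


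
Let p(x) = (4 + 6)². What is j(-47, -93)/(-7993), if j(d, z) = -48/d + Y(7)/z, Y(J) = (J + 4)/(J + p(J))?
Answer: -477131/3738302121 ≈ -0.00012763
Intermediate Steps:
p(x) = 100 (p(x) = 10² = 100)
Y(J) = (4 + J)/(100 + J) (Y(J) = (J + 4)/(J + 100) = (4 + J)/(100 + J))
j(d, z) = -48/d + 11/(107*z) (j(d, z) = -48/d + ((4 + 7)/(100 + 7))/z = -48/d + (11/107)/z = -48/d + ((1/107)*11)/z = -48/d + 11/(107*z))
j(-47, -93)/(-7993) = (-48/(-47) + (11/107)/(-93))/(-7993) = (-48*(-1/47) + (11/107)*(-1/93))*(-1/7993) = (48/47 - 11/9951)*(-1/7993) = (477131/467697)*(-1/7993) = -477131/3738302121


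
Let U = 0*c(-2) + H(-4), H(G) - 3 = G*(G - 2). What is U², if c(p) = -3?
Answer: 729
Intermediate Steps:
H(G) = 3 + G*(-2 + G) (H(G) = 3 + G*(G - 2) = 3 + G*(-2 + G))
U = 27 (U = 0*(-3) + (3 + (-4)² - 2*(-4)) = 0 + (3 + 16 + 8) = 0 + 27 = 27)
U² = 27² = 729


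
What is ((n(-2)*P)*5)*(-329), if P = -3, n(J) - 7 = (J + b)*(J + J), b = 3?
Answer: 14805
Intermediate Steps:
n(J) = 7 + 2*J*(3 + J) (n(J) = 7 + (J + 3)*(J + J) = 7 + (3 + J)*(2*J) = 7 + 2*J*(3 + J))
((n(-2)*P)*5)*(-329) = (((7 + 2*(-2)² + 6*(-2))*(-3))*5)*(-329) = (((7 + 2*4 - 12)*(-3))*5)*(-329) = (((7 + 8 - 12)*(-3))*5)*(-329) = ((3*(-3))*5)*(-329) = -9*5*(-329) = -45*(-329) = 14805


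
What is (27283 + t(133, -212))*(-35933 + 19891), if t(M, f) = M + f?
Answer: -436406568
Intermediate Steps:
(27283 + t(133, -212))*(-35933 + 19891) = (27283 + (133 - 212))*(-35933 + 19891) = (27283 - 79)*(-16042) = 27204*(-16042) = -436406568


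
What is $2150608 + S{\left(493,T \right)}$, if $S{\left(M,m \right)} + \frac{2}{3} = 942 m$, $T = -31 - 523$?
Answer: $\frac{4886218}{3} \approx 1.6287 \cdot 10^{6}$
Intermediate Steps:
$T = -554$ ($T = -31 - 523 = -554$)
$S{\left(M,m \right)} = - \frac{2}{3} + 942 m$
$2150608 + S{\left(493,T \right)} = 2150608 + \left(- \frac{2}{3} + 942 \left(-554\right)\right) = 2150608 - \frac{1565606}{3} = \frac{4886218}{3}$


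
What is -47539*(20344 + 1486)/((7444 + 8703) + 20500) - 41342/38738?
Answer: -2871635434381/101402249 ≈ -28319.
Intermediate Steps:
-47539*(20344 + 1486)/((7444 + 8703) + 20500) - 41342/38738 = -47539*21830/(16147 + 20500) - 41342*1/38738 = -47539/(36647*(1/21830)) - 2953/2767 = -47539/36647/21830 - 2953/2767 = -47539*21830/36647 - 2953/2767 = -1037776370/36647 - 2953/2767 = -2871635434381/101402249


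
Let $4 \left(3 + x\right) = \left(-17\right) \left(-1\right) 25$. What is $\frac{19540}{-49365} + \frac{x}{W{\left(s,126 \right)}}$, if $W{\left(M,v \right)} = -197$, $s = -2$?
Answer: $- \frac{7157053}{7779924} \approx -0.91994$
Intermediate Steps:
$x = \frac{413}{4}$ ($x = -3 + \frac{\left(-17\right) \left(-1\right) 25}{4} = -3 + \frac{17 \cdot 25}{4} = -3 + \frac{1}{4} \cdot 425 = -3 + \frac{425}{4} = \frac{413}{4} \approx 103.25$)
$\frac{19540}{-49365} + \frac{x}{W{\left(s,126 \right)}} = \frac{19540}{-49365} + \frac{413}{4 \left(-197\right)} = 19540 \left(- \frac{1}{49365}\right) + \frac{413}{4} \left(- \frac{1}{197}\right) = - \frac{3908}{9873} - \frac{413}{788} = - \frac{7157053}{7779924}$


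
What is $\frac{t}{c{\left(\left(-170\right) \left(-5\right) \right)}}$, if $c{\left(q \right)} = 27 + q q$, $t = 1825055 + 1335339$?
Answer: $\frac{3160394}{722527} \approx 4.3741$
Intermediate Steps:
$t = 3160394$
$c{\left(q \right)} = 27 + q^{2}$
$\frac{t}{c{\left(\left(-170\right) \left(-5\right) \right)}} = \frac{3160394}{27 + \left(\left(-170\right) \left(-5\right)\right)^{2}} = \frac{3160394}{27 + 850^{2}} = \frac{3160394}{27 + 722500} = \frac{3160394}{722527}$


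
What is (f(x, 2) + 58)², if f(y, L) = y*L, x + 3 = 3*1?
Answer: 3364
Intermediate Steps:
x = 0 (x = -3 + 3*1 = -3 + 3 = 0)
f(y, L) = L*y
(f(x, 2) + 58)² = (2*0 + 58)² = (0 + 58)² = 58² = 3364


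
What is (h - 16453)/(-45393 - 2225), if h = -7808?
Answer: 24261/47618 ≈ 0.50949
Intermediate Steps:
(h - 16453)/(-45393 - 2225) = (-7808 - 16453)/(-45393 - 2225) = -24261/(-47618) = -24261*(-1/47618) = 24261/47618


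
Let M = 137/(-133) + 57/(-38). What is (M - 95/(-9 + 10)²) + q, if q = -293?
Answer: -103881/266 ≈ -390.53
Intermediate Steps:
M = -673/266 (M = 137*(-1/133) + 57*(-1/38) = -137/133 - 3/2 = -673/266 ≈ -2.5301)
(M - 95/(-9 + 10)²) + q = (-673/266 - 95/(-9 + 10)²) - 293 = (-673/266 - 95/(1²)) - 293 = (-673/266 - 95/1) - 293 = (-673/266 - 95*1) - 293 = (-673/266 - 95) - 293 = -25943/266 - 293 = -103881/266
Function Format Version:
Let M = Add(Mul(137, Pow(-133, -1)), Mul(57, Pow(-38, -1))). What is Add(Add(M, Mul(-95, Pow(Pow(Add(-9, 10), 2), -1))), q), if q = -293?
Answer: Rational(-103881, 266) ≈ -390.53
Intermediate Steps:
M = Rational(-673, 266) (M = Add(Mul(137, Rational(-1, 133)), Mul(57, Rational(-1, 38))) = Add(Rational(-137, 133), Rational(-3, 2)) = Rational(-673, 266) ≈ -2.5301)
Add(Add(M, Mul(-95, Pow(Pow(Add(-9, 10), 2), -1))), q) = Add(Add(Rational(-673, 266), Mul(-95, Pow(Pow(Add(-9, 10), 2), -1))), -293) = Add(Add(Rational(-673, 266), Mul(-95, Pow(Pow(1, 2), -1))), -293) = Add(Add(Rational(-673, 266), Mul(-95, Pow(1, -1))), -293) = Add(Add(Rational(-673, 266), Mul(-95, 1)), -293) = Add(Add(Rational(-673, 266), -95), -293) = Add(Rational(-25943, 266), -293) = Rational(-103881, 266)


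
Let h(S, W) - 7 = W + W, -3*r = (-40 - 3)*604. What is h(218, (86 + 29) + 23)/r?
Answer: 849/25972 ≈ 0.032689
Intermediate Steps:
r = 25972/3 (r = -(-40 - 3)*604/3 = -(-43)*604/3 = -⅓*(-25972) = 25972/3 ≈ 8657.3)
h(S, W) = 7 + 2*W (h(S, W) = 7 + (W + W) = 7 + 2*W)
h(218, (86 + 29) + 23)/r = (7 + 2*((86 + 29) + 23))/(25972/3) = (7 + 2*(115 + 23))*(3/25972) = (7 + 2*138)*(3/25972) = (7 + 276)*(3/25972) = 283*(3/25972) = 849/25972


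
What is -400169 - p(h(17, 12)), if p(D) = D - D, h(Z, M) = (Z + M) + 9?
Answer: -400169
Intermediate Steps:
h(Z, M) = 9 + M + Z (h(Z, M) = (M + Z) + 9 = 9 + M + Z)
p(D) = 0
-400169 - p(h(17, 12)) = -400169 - 1*0 = -400169 + 0 = -400169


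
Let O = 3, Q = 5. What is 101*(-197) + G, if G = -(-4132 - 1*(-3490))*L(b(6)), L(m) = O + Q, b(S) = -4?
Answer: -14761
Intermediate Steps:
L(m) = 8 (L(m) = 3 + 5 = 8)
G = 5136 (G = -(-4132 - 1*(-3490))*8 = -(-4132 + 3490)*8 = -(-642)*8 = -1*(-5136) = 5136)
101*(-197) + G = 101*(-197) + 5136 = -19897 + 5136 = -14761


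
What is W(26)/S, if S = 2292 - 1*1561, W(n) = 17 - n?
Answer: -9/731 ≈ -0.012312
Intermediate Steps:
S = 731 (S = 2292 - 1561 = 731)
W(26)/S = (17 - 1*26)/731 = (17 - 26)*(1/731) = -9*1/731 = -9/731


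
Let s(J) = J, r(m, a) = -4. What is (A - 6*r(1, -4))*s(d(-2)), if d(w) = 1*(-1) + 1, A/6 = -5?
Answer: 0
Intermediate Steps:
A = -30 (A = 6*(-5) = -30)
d(w) = 0 (d(w) = -1 + 1 = 0)
(A - 6*r(1, -4))*s(d(-2)) = (-30 - 6*(-4))*0 = (-30 + 24)*0 = -6*0 = 0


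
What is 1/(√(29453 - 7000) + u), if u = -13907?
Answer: -13907/193382196 - √22453/193382196 ≈ -7.2689e-5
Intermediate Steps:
1/(√(29453 - 7000) + u) = 1/(√(29453 - 7000) - 13907) = 1/(√22453 - 13907) = 1/(-13907 + √22453)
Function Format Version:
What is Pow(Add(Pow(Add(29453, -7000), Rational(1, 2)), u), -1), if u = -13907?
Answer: Add(Rational(-13907, 193382196), Mul(Rational(-1, 193382196), Pow(22453, Rational(1, 2)))) ≈ -7.2689e-5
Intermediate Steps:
Pow(Add(Pow(Add(29453, -7000), Rational(1, 2)), u), -1) = Pow(Add(Pow(Add(29453, -7000), Rational(1, 2)), -13907), -1) = Pow(Add(Pow(22453, Rational(1, 2)), -13907), -1) = Pow(Add(-13907, Pow(22453, Rational(1, 2))), -1)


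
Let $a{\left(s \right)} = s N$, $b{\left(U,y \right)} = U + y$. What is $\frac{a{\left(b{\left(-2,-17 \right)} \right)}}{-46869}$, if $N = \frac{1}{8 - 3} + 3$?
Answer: $\frac{304}{234345} \approx 0.0012972$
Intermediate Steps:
$N = \frac{16}{5}$ ($N = \frac{1}{5} + 3 = \frac{16}{5} \approx 3.2$)
$a{\left(s \right)} = \frac{16 s}{5}$ ($a{\left(s \right)} = s \frac{16}{5} = \frac{16 s}{5}$)
$\frac{a{\left(b{\left(-2,-17 \right)} \right)}}{-46869} = \frac{\frac{16}{5} \left(-2 - 17\right)}{-46869} = \frac{16}{5} \left(-19\right) \left(- \frac{1}{46869}\right) = \left(- \frac{304}{5}\right) \left(- \frac{1}{46869}\right) = \frac{304}{234345}$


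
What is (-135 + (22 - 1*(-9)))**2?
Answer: 10816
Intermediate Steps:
(-135 + (22 - 1*(-9)))**2 = (-135 + (22 + 9))**2 = (-135 + 31)**2 = (-104)**2 = 10816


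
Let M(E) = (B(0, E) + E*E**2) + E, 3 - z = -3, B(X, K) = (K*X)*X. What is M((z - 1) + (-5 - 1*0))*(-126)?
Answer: 0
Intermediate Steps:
B(X, K) = K*X**2
z = 6 (z = 3 - 1*(-3) = 3 + 3 = 6)
M(E) = E + E**3 (M(E) = (E*0**2 + E*E**2) + E = (E*0 + E**3) + E = (0 + E**3) + E = E**3 + E = E + E**3)
M((z - 1) + (-5 - 1*0))*(-126) = (((6 - 1) + (-5 - 1*0)) + ((6 - 1) + (-5 - 1*0))**3)*(-126) = ((5 + (-5 + 0)) + (5 + (-5 + 0))**3)*(-126) = ((5 - 5) + (5 - 5)**3)*(-126) = (0 + 0**3)*(-126) = (0 + 0)*(-126) = 0*(-126) = 0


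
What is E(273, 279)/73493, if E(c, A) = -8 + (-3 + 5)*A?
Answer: 550/73493 ≈ 0.0074837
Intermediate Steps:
E(c, A) = -8 + 2*A
E(273, 279)/73493 = (-8 + 2*279)/73493 = (-8 + 558)*(1/73493) = 550*(1/73493) = 550/73493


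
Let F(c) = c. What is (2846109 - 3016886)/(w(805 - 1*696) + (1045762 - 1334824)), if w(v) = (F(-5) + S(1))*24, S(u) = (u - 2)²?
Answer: 170777/289158 ≈ 0.59060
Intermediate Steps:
S(u) = (-2 + u)²
w(v) = -96 (w(v) = (-5 + (-2 + 1)²)*24 = (-5 + (-1)²)*24 = (-5 + 1)*24 = -4*24 = -96)
(2846109 - 3016886)/(w(805 - 1*696) + (1045762 - 1334824)) = (2846109 - 3016886)/(-96 + (1045762 - 1334824)) = -170777/(-96 - 289062) = -170777/(-289158) = -170777*(-1/289158) = 170777/289158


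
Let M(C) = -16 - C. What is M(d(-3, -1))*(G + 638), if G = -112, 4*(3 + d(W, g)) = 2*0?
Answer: -6838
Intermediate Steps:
d(W, g) = -3 (d(W, g) = -3 + (2*0)/4 = -3 + (¼)*0 = -3 + 0 = -3)
M(d(-3, -1))*(G + 638) = (-16 - 1*(-3))*(-112 + 638) = (-16 + 3)*526 = -13*526 = -6838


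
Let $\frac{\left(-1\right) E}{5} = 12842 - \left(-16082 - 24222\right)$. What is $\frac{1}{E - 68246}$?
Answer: $- \frac{1}{333976} \approx -2.9942 \cdot 10^{-6}$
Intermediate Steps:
$E = -265730$ ($E = - 5 \left(12842 - \left(-16082 - 24222\right)\right) = - 5 \left(12842 - -40304\right) = - 5 \left(12842 + 40304\right) = \left(-5\right) 53146 = -265730$)
$\frac{1}{E - 68246} = \frac{1}{-265730 - 68246} = \frac{1}{-333976} = - \frac{1}{333976}$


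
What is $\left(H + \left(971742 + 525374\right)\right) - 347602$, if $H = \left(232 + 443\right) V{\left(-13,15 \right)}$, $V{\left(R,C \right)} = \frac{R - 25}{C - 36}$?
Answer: $\frac{8055148}{7} \approx 1.1507 \cdot 10^{6}$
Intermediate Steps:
$V{\left(R,C \right)} = \frac{-25 + R}{-36 + C}$
$H = \frac{8550}{7}$ ($H = \left(232 + 443\right) \frac{-25 - 13}{-36 + 15} = 675 \frac{1}{-21} \left(-38\right) = 675 \left(\left(- \frac{1}{21}\right) \left(-38\right)\right) = 675 \cdot \frac{38}{21} = \frac{8550}{7} \approx 1221.4$)
$\left(H + \left(971742 + 525374\right)\right) - 347602 = \left(\frac{8550}{7} + \left(971742 + 525374\right)\right) - 347602 = \left(\frac{8550}{7} + 1497116\right) - 347602 = \frac{10488362}{7} - 347602 = \frac{8055148}{7}$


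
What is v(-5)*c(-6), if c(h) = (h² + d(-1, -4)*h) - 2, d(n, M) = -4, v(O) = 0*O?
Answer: 0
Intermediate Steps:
v(O) = 0
c(h) = -2 + h² - 4*h (c(h) = (h² - 4*h) - 2 = -2 + h² - 4*h)
v(-5)*c(-6) = 0*(-2 + (-6)² - 4*(-6)) = 0*(-2 + 36 + 24) = 0*58 = 0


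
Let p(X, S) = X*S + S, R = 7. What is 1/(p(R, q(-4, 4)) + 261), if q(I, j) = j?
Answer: 1/293 ≈ 0.0034130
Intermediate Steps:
p(X, S) = S + S*X (p(X, S) = S*X + S = S + S*X)
1/(p(R, q(-4, 4)) + 261) = 1/(4*(1 + 7) + 261) = 1/(4*8 + 261) = 1/(32 + 261) = 1/293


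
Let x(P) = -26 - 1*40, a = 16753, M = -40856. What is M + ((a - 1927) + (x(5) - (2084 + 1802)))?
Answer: -29982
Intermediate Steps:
x(P) = -66 (x(P) = -26 - 40 = -66)
M + ((a - 1927) + (x(5) - (2084 + 1802))) = -40856 + ((16753 - 1927) + (-66 - (2084 + 1802))) = -40856 + (14826 + (-66 - 1*3886)) = -40856 + (14826 + (-66 - 3886)) = -40856 + (14826 - 3952) = -40856 + 10874 = -29982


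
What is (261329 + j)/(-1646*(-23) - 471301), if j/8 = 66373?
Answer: -792313/433443 ≈ -1.8280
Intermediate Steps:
j = 530984 (j = 8*66373 = 530984)
(261329 + j)/(-1646*(-23) - 471301) = (261329 + 530984)/(-1646*(-23) - 471301) = 792313/(37858 - 471301) = 792313/(-433443) = 792313*(-1/433443) = -792313/433443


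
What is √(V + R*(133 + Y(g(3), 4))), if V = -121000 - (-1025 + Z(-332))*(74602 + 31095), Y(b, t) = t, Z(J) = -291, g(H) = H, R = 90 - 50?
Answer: 2*√34745433 ≈ 11789.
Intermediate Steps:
R = 40
V = 138976252 (V = -121000 - (-1025 - 291)*(74602 + 31095) = -121000 - (-1316)*105697 = -121000 - 1*(-139097252) = -121000 + 139097252 = 138976252)
√(V + R*(133 + Y(g(3), 4))) = √(138976252 + 40*(133 + 4)) = √(138976252 + 40*137) = √(138976252 + 5480) = √138981732 = 2*√34745433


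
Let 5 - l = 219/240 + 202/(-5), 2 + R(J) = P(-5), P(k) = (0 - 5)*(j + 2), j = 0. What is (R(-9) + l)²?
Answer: 6754801/6400 ≈ 1055.4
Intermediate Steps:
P(k) = -10 (P(k) = (0 - 5)*(0 + 2) = -5*2 = -10)
R(J) = -12 (R(J) = -2 - 10 = -12)
l = 3559/80 (l = 5 - (219/240 + 202/(-5)) = 5 - (219*(1/240) + 202*(-⅕)) = 5 - (73/80 - 202/5) = 5 - 1*(-3159/80) = 5 + 3159/80 = 3559/80 ≈ 44.487)
(R(-9) + l)² = (-12 + 3559/80)² = (2599/80)² = 6754801/6400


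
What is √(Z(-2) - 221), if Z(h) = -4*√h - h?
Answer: √(-219 - 4*I*√2) ≈ 0.1911 - 14.8*I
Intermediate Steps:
Z(h) = -h - 4*√h
√(Z(-2) - 221) = √((-1*(-2) - 4*I*√2) - 221) = √((2 - 4*I*√2) - 221) = √(-219 - 4*I*√2)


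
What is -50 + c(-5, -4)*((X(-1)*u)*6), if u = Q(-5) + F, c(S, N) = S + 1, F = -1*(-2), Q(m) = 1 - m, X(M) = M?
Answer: 142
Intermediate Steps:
F = 2
c(S, N) = 1 + S
u = 8 (u = (1 - 1*(-5)) + 2 = (1 + 5) + 2 = 6 + 2 = 8)
-50 + c(-5, -4)*((X(-1)*u)*6) = -50 + (1 - 5)*(-1*8*6) = -50 - (-32)*6 = -50 - 4*(-48) = -50 + 192 = 142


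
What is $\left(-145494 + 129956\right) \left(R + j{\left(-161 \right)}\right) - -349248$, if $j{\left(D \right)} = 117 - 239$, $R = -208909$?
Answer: $3248272926$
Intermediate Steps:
$j{\left(D \right)} = -122$
$\left(-145494 + 129956\right) \left(R + j{\left(-161 \right)}\right) - -349248 = \left(-145494 + 129956\right) \left(-208909 - 122\right) - -349248 = \left(-15538\right) \left(-209031\right) + 349248 = 3247923678 + 349248 = 3248272926$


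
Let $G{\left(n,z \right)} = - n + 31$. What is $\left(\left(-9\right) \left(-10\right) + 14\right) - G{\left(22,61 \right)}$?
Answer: $95$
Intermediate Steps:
$G{\left(n,z \right)} = 31 - n$
$\left(\left(-9\right) \left(-10\right) + 14\right) - G{\left(22,61 \right)} = \left(\left(-9\right) \left(-10\right) + 14\right) - \left(31 - 22\right) = \left(90 + 14\right) - \left(31 - 22\right) = 104 - 9 = 95$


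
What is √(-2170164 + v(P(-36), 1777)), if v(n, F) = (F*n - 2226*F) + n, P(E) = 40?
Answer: I*√6054646 ≈ 2460.6*I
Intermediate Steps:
v(n, F) = n - 2226*F + F*n (v(n, F) = (-2226*F + F*n) + n = n - 2226*F + F*n)
√(-2170164 + v(P(-36), 1777)) = √(-2170164 + (40 - 2226*1777 + 1777*40)) = √(-2170164 + (40 - 3955602 + 71080)) = √(-2170164 - 3884482) = √(-6054646) = I*√6054646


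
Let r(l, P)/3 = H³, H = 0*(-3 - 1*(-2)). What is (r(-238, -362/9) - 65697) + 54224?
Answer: -11473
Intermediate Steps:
H = 0 (H = 0*(-3 + 2) = 0*(-1) = 0)
r(l, P) = 0 (r(l, P) = 3*0³ = 3*0 = 0)
(r(-238, -362/9) - 65697) + 54224 = (0 - 65697) + 54224 = -65697 + 54224 = -11473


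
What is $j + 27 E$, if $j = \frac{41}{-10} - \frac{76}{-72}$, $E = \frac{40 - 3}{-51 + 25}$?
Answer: $- \frac{48517}{1170} \approx -41.468$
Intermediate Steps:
$E = - \frac{37}{26}$ ($E = \frac{37}{-26} = 37 \left(- \frac{1}{26}\right) = - \frac{37}{26} \approx -1.4231$)
$j = - \frac{137}{45}$ ($j = 41 \left(- \frac{1}{10}\right) - - \frac{19}{18} = - \frac{41}{10} + \frac{19}{18} = - \frac{137}{45} \approx -3.0444$)
$j + 27 E = - \frac{137}{45} + 27 \left(- \frac{37}{26}\right) = - \frac{137}{45} - \frac{999}{26} = - \frac{48517}{1170}$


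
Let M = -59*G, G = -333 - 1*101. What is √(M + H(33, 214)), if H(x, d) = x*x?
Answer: √26695 ≈ 163.39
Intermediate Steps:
G = -434 (G = -333 - 101 = -434)
H(x, d) = x²
M = 25606 (M = -59*(-434) = 25606)
√(M + H(33, 214)) = √(25606 + 33²) = √(25606 + 1089) = √26695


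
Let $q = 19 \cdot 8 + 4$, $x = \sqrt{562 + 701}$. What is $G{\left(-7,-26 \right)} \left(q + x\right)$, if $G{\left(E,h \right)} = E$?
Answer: $-1092 - 7 \sqrt{1263} \approx -1340.8$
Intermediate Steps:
$x = \sqrt{1263} \approx 35.539$
$q = 156$ ($q = 152 + 4 = 156$)
$G{\left(-7,-26 \right)} \left(q + x\right) = - 7 \left(156 + \sqrt{1263}\right) = -1092 - 7 \sqrt{1263}$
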